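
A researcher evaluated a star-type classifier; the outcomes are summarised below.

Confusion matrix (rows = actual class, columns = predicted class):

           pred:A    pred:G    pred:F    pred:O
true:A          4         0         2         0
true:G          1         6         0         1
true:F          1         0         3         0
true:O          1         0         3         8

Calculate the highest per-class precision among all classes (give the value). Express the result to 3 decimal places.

1.000

Per-class precision (TP/(TP+FP)):
  A: TP=4, FP=1+1+1=3 → 4/7 = 0.5714
  G: TP=6, FP=0+0+0=0 → 6/6 = 1.0000
  F: TP=3, FP=2+0+3=5 → 3/8 = 0.3750
  O: TP=8, FP=0+1+0=1 → 8/9 = 0.8889
Highest is class 'G' with precision = 1.000.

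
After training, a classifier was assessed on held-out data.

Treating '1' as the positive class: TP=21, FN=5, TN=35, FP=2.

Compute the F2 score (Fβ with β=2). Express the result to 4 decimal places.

0.8268

Fβ = (1+β²)·TP / ((1+β²)·TP + β²·FN + FP), with β²=4
= 5·21 / (5·21 + 4·5 + 2) = 0.8268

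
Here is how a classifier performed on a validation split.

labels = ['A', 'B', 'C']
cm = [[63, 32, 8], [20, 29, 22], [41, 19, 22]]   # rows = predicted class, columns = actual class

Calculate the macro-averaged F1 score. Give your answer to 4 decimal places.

Per-class F1 score (2·TP/(2·TP+FP+FN)):
  A: TP=63, FP=32+8=40, FN=20+41=61 → 126/227 = 0.55507
  B: TP=29, FP=20+22=42, FN=32+19=51 → 58/151 = 0.38411
  C: TP=22, FP=41+19=60, FN=8+22=30 → 44/134 = 0.32836
Macro-F1 score = mean = (0.55507 + 0.38411 + 0.32836) / 3 = 0.4225

0.4225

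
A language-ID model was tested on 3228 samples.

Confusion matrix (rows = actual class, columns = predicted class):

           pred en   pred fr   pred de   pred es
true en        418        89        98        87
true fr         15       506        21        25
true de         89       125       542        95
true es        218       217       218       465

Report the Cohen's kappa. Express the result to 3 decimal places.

0.469

Observed agreement pₒ = trace/N = 1931/3228 = 0.5982
Expected agreement pₑ = Σ (rowᵢ·colᵢ)/N² = (692·740 + 567·937 + 851·879 + 1118·672)/3228² = 0.2440
κ = (pₒ − pₑ)/(1 − pₑ) = (0.5982 − 0.2440)/(1 − 0.2440) = 0.469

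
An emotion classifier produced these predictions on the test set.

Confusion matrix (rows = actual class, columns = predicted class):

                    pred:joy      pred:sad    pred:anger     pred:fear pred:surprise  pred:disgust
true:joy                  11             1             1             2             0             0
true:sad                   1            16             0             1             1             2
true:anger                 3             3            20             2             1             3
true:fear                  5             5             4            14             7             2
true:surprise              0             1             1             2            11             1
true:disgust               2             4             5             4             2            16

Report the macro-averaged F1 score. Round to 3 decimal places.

0.575

Per-class F1 score (2·TP/(2·TP+FP+FN)):
  joy: TP=11, FP=1+3+5+0+2=11, FN=1+1+2+0+0=4 → 22/37 = 0.5946
  sad: TP=16, FP=1+3+5+1+4=14, FN=1+0+1+1+2=5 → 32/51 = 0.6275
  anger: TP=20, FP=1+0+4+1+5=11, FN=3+3+2+1+3=12 → 40/63 = 0.6349
  fear: TP=14, FP=2+1+2+2+4=11, FN=5+5+4+7+2=23 → 28/62 = 0.4516
  surprise: TP=11, FP=0+1+1+7+2=11, FN=0+1+1+2+1=5 → 22/38 = 0.5789
  disgust: TP=16, FP=0+2+3+2+1=8, FN=2+4+5+4+2=17 → 32/57 = 0.5614
Macro-F1 score = mean = (0.5946 + 0.6275 + 0.6349 + 0.4516 + 0.5789 + 0.5614) / 6 = 0.575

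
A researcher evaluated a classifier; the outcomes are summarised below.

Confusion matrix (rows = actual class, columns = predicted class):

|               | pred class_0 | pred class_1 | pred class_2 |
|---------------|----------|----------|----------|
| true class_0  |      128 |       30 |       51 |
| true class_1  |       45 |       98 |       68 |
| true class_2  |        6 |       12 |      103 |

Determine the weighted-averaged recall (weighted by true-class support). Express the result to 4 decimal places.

0.6081

Per-class recall (TP/(TP+FN)):
  class_0: TP=128, FN=30+51=81 → 128/209 = 0.61244
  class_1: TP=98, FN=45+68=113 → 98/211 = 0.46445
  class_2: TP=103, FN=6+12=18 → 103/121 = 0.85124
Weighted-recall = Σ (supportᵢ/N)·recallᵢ with N=541: (209/541)·0.61244 + (211/541)·0.46445 + (121/541)·0.85124 = 0.6081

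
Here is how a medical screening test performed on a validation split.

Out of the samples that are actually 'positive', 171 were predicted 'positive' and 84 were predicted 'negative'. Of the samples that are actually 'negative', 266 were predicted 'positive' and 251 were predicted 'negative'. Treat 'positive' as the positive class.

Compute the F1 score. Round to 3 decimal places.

0.494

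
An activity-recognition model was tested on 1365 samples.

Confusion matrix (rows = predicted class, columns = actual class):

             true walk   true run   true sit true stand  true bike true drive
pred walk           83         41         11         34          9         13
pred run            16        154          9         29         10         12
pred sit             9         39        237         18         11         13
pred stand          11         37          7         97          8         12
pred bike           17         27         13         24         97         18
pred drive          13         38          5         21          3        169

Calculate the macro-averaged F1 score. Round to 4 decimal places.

0.5964

Per-class F1 score (2·TP/(2·TP+FP+FN)):
  walk: TP=83, FP=41+11+34+9+13=108, FN=16+9+11+17+13=66 → 166/340 = 0.48824
  run: TP=154, FP=16+9+29+10+12=76, FN=41+39+37+27+38=182 → 308/566 = 0.54417
  sit: TP=237, FP=9+39+18+11+13=90, FN=11+9+7+13+5=45 → 474/609 = 0.77833
  stand: TP=97, FP=11+37+7+8+12=75, FN=34+29+18+24+21=126 → 194/395 = 0.49114
  bike: TP=97, FP=17+27+13+24+18=99, FN=9+10+11+8+3=41 → 194/334 = 0.58084
  drive: TP=169, FP=13+38+5+21+3=80, FN=13+12+13+12+18=68 → 338/486 = 0.69547
Macro-F1 score = mean = (0.48824 + 0.54417 + 0.77833 + 0.49114 + 0.58084 + 0.69547) / 6 = 0.5964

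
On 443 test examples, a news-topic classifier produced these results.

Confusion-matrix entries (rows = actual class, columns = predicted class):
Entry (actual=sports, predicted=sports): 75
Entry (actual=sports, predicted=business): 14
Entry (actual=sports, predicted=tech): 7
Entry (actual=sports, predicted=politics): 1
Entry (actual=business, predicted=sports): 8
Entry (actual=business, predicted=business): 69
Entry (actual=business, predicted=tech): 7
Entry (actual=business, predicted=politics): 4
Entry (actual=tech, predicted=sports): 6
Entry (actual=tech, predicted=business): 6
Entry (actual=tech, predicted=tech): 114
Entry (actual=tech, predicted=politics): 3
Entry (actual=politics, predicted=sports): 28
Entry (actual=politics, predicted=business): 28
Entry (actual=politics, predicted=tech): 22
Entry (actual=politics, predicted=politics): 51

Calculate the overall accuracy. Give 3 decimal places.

Accuracy = trace / total = (75+69+114+51=309) / 443 = 309/443 = 0.698

0.698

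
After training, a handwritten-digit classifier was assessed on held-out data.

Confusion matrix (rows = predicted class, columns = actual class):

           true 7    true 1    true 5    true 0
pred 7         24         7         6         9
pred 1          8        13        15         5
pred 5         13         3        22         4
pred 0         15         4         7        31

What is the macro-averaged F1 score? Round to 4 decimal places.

Per-class F1 score (2·TP/(2·TP+FP+FN)):
  7: TP=24, FP=7+6+9=22, FN=8+13+15=36 → 48/106 = 0.45283
  1: TP=13, FP=8+15+5=28, FN=7+3+4=14 → 26/68 = 0.38235
  5: TP=22, FP=13+3+4=20, FN=6+15+7=28 → 44/92 = 0.47826
  0: TP=31, FP=15+4+7=26, FN=9+5+4=18 → 62/106 = 0.58491
Macro-F1 score = mean = (0.45283 + 0.38235 + 0.47826 + 0.58491) / 4 = 0.4746

0.4746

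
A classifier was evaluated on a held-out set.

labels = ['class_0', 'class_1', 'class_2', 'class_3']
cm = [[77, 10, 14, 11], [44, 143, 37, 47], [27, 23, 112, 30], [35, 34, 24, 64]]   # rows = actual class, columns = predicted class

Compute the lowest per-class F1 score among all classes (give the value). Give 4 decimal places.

Per-class F1 score (2·TP/(2·TP+FP+FN)):
  class_0: TP=77, FP=44+27+35=106, FN=10+14+11=35 → 154/295 = 0.52203
  class_1: TP=143, FP=10+23+34=67, FN=44+37+47=128 → 286/481 = 0.59459
  class_2: TP=112, FP=14+37+24=75, FN=27+23+30=80 → 224/379 = 0.59103
  class_3: TP=64, FP=11+47+30=88, FN=35+34+24=93 → 128/309 = 0.41424
Lowest is class 'class_3' with F1 score = 0.4142.

0.4142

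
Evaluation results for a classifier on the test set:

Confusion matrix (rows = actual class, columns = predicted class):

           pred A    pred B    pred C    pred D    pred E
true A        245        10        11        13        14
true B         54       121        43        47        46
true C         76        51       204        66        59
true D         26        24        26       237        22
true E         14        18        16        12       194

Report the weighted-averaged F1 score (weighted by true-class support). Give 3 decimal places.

Per-class F1 score (2·TP/(2·TP+FP+FN)):
  A: TP=245, FP=54+76+26+14=170, FN=10+11+13+14=48 → 490/708 = 0.6921
  B: TP=121, FP=10+51+24+18=103, FN=54+43+47+46=190 → 242/535 = 0.4523
  C: TP=204, FP=11+43+26+16=96, FN=76+51+66+59=252 → 408/756 = 0.5397
  D: TP=237, FP=13+47+66+12=138, FN=26+24+26+22=98 → 474/710 = 0.6676
  E: TP=194, FP=14+46+59+22=141, FN=14+18+16+12=60 → 388/589 = 0.6587
Weighted-F1 score = Σ (supportᵢ/N)·F1 scoreᵢ with N=1649: (293/1649)·0.6921 + (311/1649)·0.4523 + (456/1649)·0.5397 + (335/1649)·0.6676 + (254/1649)·0.6587 = 0.595

0.595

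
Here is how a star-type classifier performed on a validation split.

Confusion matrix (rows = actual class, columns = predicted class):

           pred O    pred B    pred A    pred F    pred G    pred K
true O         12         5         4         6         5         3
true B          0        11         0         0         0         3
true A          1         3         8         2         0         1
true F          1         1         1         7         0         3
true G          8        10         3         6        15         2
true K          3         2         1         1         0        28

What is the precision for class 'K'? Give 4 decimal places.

0.7000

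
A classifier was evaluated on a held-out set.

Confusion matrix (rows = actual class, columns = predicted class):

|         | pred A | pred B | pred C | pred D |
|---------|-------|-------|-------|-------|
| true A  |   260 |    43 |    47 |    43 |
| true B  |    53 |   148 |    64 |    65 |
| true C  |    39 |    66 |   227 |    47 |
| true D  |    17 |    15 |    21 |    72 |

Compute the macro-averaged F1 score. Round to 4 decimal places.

0.5496

Per-class F1 score (2·TP/(2·TP+FP+FN)):
  A: TP=260, FP=53+39+17=109, FN=43+47+43=133 → 520/762 = 0.68241
  B: TP=148, FP=43+66+15=124, FN=53+64+65=182 → 296/602 = 0.49169
  C: TP=227, FP=47+64+21=132, FN=39+66+47=152 → 454/738 = 0.61518
  D: TP=72, FP=43+65+47=155, FN=17+15+21=53 → 144/352 = 0.40909
Macro-F1 score = mean = (0.68241 + 0.49169 + 0.61518 + 0.40909) / 4 = 0.5496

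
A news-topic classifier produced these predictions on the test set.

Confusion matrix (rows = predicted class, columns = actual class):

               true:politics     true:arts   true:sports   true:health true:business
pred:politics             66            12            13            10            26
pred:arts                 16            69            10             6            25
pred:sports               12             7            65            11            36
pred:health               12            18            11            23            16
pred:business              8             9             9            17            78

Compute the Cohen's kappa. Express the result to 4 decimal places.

Observed agreement pₒ = trace/N = 301/585 = 0.51453
Expected agreement pₑ = Σ (rowᵢ·colᵢ)/N² = (114·127 + 115·126 + 108·131 + 67·80 + 181·121)/585² = 0.20565
κ = (pₒ − pₑ)/(1 − pₑ) = (0.51453 − 0.20565)/(1 − 0.20565) = 0.3888

0.3888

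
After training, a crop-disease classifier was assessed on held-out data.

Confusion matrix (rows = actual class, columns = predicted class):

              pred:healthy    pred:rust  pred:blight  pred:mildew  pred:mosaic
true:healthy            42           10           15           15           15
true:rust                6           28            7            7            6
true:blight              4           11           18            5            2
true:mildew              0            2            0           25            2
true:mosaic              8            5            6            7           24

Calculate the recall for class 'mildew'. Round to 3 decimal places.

0.862

Take TP from the diagonal, FP from the rest of the 'mildew' prediction marginal, FN from the rest of the 'mildew' actual marginal.
recall = TP/(TP+FN).
mildew: TP=25, FN=0+2+0+2=4 → 25/29 = 0.8621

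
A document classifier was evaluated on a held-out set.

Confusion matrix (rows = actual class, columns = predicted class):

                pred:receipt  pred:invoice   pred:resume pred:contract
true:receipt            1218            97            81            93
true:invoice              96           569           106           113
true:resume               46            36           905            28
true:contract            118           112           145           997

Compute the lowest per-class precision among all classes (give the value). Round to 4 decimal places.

Per-class precision (TP/(TP+FP)):
  receipt: TP=1218, FP=96+46+118=260 → 1218/1478 = 0.82409
  invoice: TP=569, FP=97+36+112=245 → 569/814 = 0.69902
  resume: TP=905, FP=81+106+145=332 → 905/1237 = 0.73161
  contract: TP=997, FP=93+113+28=234 → 997/1231 = 0.80991
Lowest is class 'invoice' with precision = 0.6990.

0.6990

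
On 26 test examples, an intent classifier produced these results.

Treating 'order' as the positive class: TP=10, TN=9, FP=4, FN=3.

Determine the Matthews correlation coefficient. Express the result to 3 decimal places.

MCC = (TP·TN − FP·FN) / √((TP+FP)(TP+FN)(TN+FP)(TN+FN))
Numerator = 10·9 − 4·3 = 78
Denominator = √(14·13·13·12) = √28392 = 168.4993
MCC = 78 / 168.4993 = 0.463

0.463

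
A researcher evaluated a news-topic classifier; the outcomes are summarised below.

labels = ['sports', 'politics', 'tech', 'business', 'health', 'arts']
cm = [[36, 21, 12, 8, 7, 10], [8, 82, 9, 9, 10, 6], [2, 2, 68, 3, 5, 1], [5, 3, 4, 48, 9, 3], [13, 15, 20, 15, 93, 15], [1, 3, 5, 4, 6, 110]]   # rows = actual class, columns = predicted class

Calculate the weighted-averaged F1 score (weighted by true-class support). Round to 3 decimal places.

Per-class F1 score (2·TP/(2·TP+FP+FN)):
  sports: TP=36, FP=8+2+5+13+1=29, FN=21+12+8+7+10=58 → 72/159 = 0.4528
  politics: TP=82, FP=21+2+3+15+3=44, FN=8+9+9+10+6=42 → 164/250 = 0.6560
  tech: TP=68, FP=12+9+4+20+5=50, FN=2+2+3+5+1=13 → 136/199 = 0.6834
  business: TP=48, FP=8+9+3+15+4=39, FN=5+3+4+9+3=24 → 96/159 = 0.6038
  health: TP=93, FP=7+10+5+9+6=37, FN=13+15+20+15+15=78 → 186/301 = 0.6179
  arts: TP=110, FP=10+6+1+3+15=35, FN=1+3+5+4+6=19 → 220/274 = 0.8029
Weighted-F1 score = Σ (supportᵢ/N)·F1 scoreᵢ with N=671: (94/671)·0.4528 + (124/671)·0.6560 + (81/671)·0.6834 + (72/671)·0.6038 + (171/671)·0.6179 + (129/671)·0.8029 = 0.644

0.644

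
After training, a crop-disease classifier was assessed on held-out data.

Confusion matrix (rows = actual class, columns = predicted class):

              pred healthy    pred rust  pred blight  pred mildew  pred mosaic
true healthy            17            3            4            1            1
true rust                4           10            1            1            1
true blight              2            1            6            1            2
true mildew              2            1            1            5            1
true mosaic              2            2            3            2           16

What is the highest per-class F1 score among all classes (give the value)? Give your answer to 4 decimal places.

Per-class F1 score (2·TP/(2·TP+FP+FN)):
  healthy: TP=17, FP=4+2+2+2=10, FN=3+4+1+1=9 → 34/53 = 0.64151
  rust: TP=10, FP=3+1+1+2=7, FN=4+1+1+1=7 → 20/34 = 0.58824
  blight: TP=6, FP=4+1+1+3=9, FN=2+1+1+2=6 → 12/27 = 0.44444
  mildew: TP=5, FP=1+1+1+2=5, FN=2+1+1+1=5 → 10/20 = 0.50000
  mosaic: TP=16, FP=1+1+2+1=5, FN=2+2+3+2=9 → 32/46 = 0.69565
Highest is class 'mosaic' with F1 score = 0.6957.

0.6957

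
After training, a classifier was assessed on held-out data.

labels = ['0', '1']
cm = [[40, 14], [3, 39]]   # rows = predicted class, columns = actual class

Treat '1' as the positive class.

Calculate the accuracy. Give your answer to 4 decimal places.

0.8229

Accuracy = (TP+TN)/N = (39+40)/96 = 0.8229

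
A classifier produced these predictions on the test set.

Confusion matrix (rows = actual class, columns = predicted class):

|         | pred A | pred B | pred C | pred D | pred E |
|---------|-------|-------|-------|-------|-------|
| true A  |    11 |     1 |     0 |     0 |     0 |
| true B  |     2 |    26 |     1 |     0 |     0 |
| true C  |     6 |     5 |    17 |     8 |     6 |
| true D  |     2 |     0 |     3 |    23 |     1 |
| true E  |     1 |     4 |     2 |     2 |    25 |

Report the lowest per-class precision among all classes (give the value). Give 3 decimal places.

0.500

Per-class precision (TP/(TP+FP)):
  A: TP=11, FP=2+6+2+1=11 → 11/22 = 0.5000
  B: TP=26, FP=1+5+0+4=10 → 26/36 = 0.7222
  C: TP=17, FP=0+1+3+2=6 → 17/23 = 0.7391
  D: TP=23, FP=0+0+8+2=10 → 23/33 = 0.6970
  E: TP=25, FP=0+0+6+1=7 → 25/32 = 0.7813
Lowest is class 'A' with precision = 0.500.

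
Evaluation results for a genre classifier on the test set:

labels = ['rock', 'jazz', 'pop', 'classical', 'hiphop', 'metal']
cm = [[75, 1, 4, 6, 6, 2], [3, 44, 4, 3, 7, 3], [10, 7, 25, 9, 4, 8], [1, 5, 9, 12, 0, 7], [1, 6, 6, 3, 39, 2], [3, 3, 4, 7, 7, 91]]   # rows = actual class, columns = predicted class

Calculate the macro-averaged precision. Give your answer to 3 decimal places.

0.613

Per-class precision (TP/(TP+FP)):
  rock: TP=75, FP=3+10+1+1+3=18 → 75/93 = 0.8065
  jazz: TP=44, FP=1+7+5+6+3=22 → 44/66 = 0.6667
  pop: TP=25, FP=4+4+9+6+4=27 → 25/52 = 0.4808
  classical: TP=12, FP=6+3+9+3+7=28 → 12/40 = 0.3000
  hiphop: TP=39, FP=6+7+4+0+7=24 → 39/63 = 0.6190
  metal: TP=91, FP=2+3+8+7+2=22 → 91/113 = 0.8053
Macro-precision = mean = (0.8065 + 0.6667 + 0.4808 + 0.3000 + 0.6190 + 0.8053) / 6 = 0.613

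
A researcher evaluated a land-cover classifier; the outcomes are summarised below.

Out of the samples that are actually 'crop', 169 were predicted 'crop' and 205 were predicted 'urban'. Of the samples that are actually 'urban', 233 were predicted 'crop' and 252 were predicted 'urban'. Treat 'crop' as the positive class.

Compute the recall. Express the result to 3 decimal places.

0.452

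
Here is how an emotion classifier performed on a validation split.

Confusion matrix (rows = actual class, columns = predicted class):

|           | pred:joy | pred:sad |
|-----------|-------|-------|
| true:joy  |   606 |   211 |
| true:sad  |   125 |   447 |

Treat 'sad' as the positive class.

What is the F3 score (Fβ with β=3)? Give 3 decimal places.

0.770

Fβ = (1+β²)·TP / ((1+β²)·TP + β²·FN + FP), with β²=9
= 10·447 / (10·447 + 9·125 + 211) = 0.770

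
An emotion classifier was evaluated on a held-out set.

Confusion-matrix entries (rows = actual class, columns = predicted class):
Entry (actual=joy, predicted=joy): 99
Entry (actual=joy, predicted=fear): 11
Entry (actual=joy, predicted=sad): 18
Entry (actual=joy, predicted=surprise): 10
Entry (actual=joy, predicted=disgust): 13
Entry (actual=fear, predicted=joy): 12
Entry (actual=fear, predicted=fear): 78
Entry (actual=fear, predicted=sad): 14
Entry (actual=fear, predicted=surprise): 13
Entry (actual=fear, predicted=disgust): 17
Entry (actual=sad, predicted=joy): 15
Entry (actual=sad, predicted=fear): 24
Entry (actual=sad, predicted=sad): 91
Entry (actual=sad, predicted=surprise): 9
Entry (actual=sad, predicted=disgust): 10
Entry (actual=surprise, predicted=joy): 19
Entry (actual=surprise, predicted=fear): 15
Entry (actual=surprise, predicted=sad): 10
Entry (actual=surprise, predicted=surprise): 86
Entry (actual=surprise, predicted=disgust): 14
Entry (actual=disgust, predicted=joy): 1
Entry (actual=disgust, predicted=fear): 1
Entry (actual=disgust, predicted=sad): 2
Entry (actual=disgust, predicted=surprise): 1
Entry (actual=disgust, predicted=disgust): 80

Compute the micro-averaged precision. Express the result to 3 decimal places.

Micro-averaging pools counts across classes: ΣTP=434, ΣFP=229, ΣFN=229.
Micro-precision = TP/(TP+FP) on pooled counts = 0.655 (equals overall accuracy in single-label multiclass).

0.655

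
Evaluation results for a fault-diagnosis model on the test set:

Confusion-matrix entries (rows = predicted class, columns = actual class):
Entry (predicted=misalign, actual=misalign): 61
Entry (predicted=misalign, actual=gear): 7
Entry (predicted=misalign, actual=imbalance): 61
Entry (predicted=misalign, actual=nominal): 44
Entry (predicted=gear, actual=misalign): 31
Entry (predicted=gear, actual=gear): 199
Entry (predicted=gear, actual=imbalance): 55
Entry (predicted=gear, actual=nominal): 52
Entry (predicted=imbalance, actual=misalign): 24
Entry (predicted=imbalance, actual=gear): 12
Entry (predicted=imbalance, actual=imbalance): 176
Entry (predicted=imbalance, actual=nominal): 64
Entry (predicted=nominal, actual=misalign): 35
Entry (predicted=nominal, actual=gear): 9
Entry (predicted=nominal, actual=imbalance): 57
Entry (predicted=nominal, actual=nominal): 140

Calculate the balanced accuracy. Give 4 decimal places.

Balanced accuracy = mean of per-class recall.
  misalign: recall = 61/151 = 0.40397
  gear: recall = 199/227 = 0.87665
  imbalance: recall = 176/349 = 0.50430
  nominal: recall = 140/300 = 0.46667
Mean = (0.40397 + 0.87665 + 0.50430 + 0.46667) / 4 = 0.5629

0.5629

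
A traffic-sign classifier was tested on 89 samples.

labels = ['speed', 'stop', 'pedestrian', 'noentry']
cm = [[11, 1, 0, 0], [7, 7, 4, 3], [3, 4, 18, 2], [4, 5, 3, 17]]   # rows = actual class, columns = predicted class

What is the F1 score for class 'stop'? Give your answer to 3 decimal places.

Treat 'stop' as positive and all other classes as negative.
F1 score = 2·TP/(2·TP+FP+FN).
stop: TP=7, FP=1+4+5=10, FN=7+4+3=14 → 14/38 = 0.3684

0.368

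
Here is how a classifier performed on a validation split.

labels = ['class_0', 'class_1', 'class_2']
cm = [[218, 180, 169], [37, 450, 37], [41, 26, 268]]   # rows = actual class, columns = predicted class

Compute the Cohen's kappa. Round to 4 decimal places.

0.4874

Observed agreement pₒ = trace/N = 936/1426 = 0.65638
Expected agreement pₑ = Σ (rowᵢ·colᵢ)/N² = (567·296 + 524·656 + 335·474)/1426² = 0.32967
κ = (pₒ − pₑ)/(1 − pₑ) = (0.65638 − 0.32967)/(1 − 0.32967) = 0.4874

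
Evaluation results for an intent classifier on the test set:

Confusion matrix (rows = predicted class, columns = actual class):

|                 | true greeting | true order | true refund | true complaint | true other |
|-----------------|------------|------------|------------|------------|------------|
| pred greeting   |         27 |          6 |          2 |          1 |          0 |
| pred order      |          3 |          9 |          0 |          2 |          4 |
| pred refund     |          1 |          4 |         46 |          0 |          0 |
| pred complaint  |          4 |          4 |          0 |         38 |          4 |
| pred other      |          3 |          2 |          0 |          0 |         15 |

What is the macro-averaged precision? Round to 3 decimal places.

0.732

Per-class precision (TP/(TP+FP)):
  greeting: TP=27, FP=6+2+1+0=9 → 27/36 = 0.7500
  order: TP=9, FP=3+0+2+4=9 → 9/18 = 0.5000
  refund: TP=46, FP=1+4+0+0=5 → 46/51 = 0.9020
  complaint: TP=38, FP=4+4+0+4=12 → 38/50 = 0.7600
  other: TP=15, FP=3+2+0+0=5 → 15/20 = 0.7500
Macro-precision = mean = (0.7500 + 0.5000 + 0.9020 + 0.7600 + 0.7500) / 5 = 0.732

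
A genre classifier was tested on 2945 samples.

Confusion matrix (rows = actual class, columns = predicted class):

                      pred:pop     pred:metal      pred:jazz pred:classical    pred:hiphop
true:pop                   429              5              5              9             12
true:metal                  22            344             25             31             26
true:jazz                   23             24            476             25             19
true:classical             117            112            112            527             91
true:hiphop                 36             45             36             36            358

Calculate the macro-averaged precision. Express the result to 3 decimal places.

0.722

Per-class precision (TP/(TP+FP)):
  pop: TP=429, FP=22+23+117+36=198 → 429/627 = 0.6842
  metal: TP=344, FP=5+24+112+45=186 → 344/530 = 0.6491
  jazz: TP=476, FP=5+25+112+36=178 → 476/654 = 0.7278
  classical: TP=527, FP=9+31+25+36=101 → 527/628 = 0.8392
  hiphop: TP=358, FP=12+26+19+91=148 → 358/506 = 0.7075
Macro-precision = mean = (0.6842 + 0.6491 + 0.7278 + 0.8392 + 0.7075) / 5 = 0.722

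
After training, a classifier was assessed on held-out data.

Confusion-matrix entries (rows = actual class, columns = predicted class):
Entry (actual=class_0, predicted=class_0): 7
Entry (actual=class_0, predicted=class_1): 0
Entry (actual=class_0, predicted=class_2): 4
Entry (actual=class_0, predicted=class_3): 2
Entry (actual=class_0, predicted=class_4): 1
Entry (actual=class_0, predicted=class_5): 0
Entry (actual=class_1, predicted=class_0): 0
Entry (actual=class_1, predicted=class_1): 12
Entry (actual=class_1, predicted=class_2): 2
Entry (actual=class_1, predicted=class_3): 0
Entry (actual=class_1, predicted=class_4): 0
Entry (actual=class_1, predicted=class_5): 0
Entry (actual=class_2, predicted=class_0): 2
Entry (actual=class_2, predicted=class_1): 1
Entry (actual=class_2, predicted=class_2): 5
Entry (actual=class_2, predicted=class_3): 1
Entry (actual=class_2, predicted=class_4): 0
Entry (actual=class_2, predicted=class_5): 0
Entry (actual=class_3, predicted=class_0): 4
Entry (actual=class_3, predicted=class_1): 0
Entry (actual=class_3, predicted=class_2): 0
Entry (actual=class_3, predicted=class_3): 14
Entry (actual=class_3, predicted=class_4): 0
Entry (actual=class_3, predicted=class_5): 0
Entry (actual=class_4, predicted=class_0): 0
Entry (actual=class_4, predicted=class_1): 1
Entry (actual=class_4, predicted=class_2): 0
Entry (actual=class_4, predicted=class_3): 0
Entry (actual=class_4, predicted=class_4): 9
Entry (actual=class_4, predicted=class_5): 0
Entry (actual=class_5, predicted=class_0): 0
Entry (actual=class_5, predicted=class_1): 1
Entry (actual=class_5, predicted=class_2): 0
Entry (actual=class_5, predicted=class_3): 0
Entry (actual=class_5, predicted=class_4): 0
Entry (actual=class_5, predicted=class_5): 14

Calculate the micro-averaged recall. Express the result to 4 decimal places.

0.7625

Micro-averaging pools counts across classes: ΣTP=61, ΣFP=19, ΣFN=19.
Micro-recall = TP/(TP+FN) on pooled counts = 0.7625 (equals overall accuracy in single-label multiclass).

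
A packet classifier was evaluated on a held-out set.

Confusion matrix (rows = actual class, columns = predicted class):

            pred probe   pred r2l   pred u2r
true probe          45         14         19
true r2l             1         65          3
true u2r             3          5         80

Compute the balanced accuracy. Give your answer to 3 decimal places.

0.809

Balanced accuracy = mean of per-class recall.
  probe: recall = 45/78 = 0.5769
  r2l: recall = 65/69 = 0.9420
  u2r: recall = 80/88 = 0.9091
Mean = (0.5769 + 0.9420 + 0.9091) / 3 = 0.809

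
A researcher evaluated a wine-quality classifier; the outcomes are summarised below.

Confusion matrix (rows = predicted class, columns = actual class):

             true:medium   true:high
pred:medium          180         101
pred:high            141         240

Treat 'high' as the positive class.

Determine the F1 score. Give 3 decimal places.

Precision = TP/(TP+FP) = 240/381 = 0.6299
Recall = TP/(TP+FN) = 240/341 = 0.7038
F1 = 2·TP/(2·TP+FP+FN) = 480/722 = 0.665

0.665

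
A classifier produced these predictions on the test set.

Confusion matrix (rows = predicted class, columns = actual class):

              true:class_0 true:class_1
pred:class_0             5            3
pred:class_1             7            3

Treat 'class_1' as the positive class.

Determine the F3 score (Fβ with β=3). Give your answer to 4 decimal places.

0.4688

Fβ = (1+β²)·TP / ((1+β²)·TP + β²·FN + FP), with β²=9
= 10·3 / (10·3 + 9·3 + 7) = 0.4688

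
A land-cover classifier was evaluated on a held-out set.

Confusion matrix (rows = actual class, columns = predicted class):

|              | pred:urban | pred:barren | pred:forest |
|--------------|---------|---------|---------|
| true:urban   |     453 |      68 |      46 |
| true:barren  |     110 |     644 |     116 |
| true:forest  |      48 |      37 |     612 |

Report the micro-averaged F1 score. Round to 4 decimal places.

Micro-averaging pools counts across classes: ΣTP=1709, ΣFP=425, ΣFN=425.
Micro-F1 score = 2·TP/(2·TP+FP+FN) on pooled counts = 0.8008 (equals overall accuracy in single-label multiclass).

0.8008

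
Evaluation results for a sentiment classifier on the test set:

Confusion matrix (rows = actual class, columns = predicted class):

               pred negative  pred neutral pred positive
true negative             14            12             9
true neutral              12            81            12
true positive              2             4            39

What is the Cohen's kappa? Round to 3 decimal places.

Observed agreement pₒ = trace/N = 134/185 = 0.7243
Expected agreement pₑ = Σ (rowᵢ·colᵢ)/N² = (35·28 + 105·97 + 45·60)/185² = 0.4051
κ = (pₒ − pₑ)/(1 − pₑ) = (0.7243 − 0.4051)/(1 − 0.4051) = 0.537

0.537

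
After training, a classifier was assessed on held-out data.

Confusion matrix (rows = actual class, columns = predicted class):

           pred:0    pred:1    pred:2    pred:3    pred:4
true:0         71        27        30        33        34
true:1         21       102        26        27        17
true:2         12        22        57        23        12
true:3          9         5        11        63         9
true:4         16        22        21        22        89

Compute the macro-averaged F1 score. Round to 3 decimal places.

Per-class F1 score (2·TP/(2·TP+FP+FN)):
  0: TP=71, FP=21+12+9+16=58, FN=27+30+33+34=124 → 142/324 = 0.4383
  1: TP=102, FP=27+22+5+22=76, FN=21+26+27+17=91 → 204/371 = 0.5499
  2: TP=57, FP=30+26+11+21=88, FN=12+22+23+12=69 → 114/271 = 0.4207
  3: TP=63, FP=33+27+23+22=105, FN=9+5+11+9=34 → 126/265 = 0.4755
  4: TP=89, FP=34+17+12+9=72, FN=16+22+21+22=81 → 178/331 = 0.5378
Macro-F1 score = mean = (0.4383 + 0.5499 + 0.4207 + 0.4755 + 0.5378) / 5 = 0.484

0.484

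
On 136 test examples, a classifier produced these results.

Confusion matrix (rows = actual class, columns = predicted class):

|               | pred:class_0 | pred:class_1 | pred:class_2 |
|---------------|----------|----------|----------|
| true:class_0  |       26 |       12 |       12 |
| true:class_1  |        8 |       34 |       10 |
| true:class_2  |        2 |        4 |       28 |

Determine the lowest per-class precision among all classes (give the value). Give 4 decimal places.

Per-class precision (TP/(TP+FP)):
  class_0: TP=26, FP=8+2=10 → 26/36 = 0.72222
  class_1: TP=34, FP=12+4=16 → 34/50 = 0.68000
  class_2: TP=28, FP=12+10=22 → 28/50 = 0.56000
Lowest is class 'class_2' with precision = 0.5600.

0.5600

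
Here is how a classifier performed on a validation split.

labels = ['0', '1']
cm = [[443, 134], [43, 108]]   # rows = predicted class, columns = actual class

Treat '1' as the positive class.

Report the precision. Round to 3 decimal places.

Precision = TP/(TP+FP) = 108/(108+43) = 108/151 = 0.715

0.715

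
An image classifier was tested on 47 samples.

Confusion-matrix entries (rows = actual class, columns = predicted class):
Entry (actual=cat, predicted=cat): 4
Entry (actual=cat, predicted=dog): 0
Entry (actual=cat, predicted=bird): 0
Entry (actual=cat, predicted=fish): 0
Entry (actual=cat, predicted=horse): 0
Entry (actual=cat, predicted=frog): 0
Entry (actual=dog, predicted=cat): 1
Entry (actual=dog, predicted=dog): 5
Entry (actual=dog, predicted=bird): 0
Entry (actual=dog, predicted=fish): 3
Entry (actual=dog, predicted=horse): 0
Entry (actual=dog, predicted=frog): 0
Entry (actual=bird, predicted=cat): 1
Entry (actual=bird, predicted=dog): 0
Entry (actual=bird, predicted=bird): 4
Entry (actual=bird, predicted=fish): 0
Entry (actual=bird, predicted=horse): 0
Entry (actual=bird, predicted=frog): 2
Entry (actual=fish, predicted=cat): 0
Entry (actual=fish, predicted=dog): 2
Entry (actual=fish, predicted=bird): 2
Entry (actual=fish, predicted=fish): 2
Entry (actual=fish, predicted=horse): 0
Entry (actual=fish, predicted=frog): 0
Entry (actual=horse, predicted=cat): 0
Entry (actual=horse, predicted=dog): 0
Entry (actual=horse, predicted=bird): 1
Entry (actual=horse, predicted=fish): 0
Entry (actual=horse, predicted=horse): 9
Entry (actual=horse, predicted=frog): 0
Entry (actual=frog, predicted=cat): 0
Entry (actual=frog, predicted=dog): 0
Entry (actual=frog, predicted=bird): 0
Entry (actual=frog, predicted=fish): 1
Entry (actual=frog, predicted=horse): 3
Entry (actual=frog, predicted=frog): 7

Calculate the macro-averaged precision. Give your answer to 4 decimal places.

0.6356

Per-class precision (TP/(TP+FP)):
  cat: TP=4, FP=1+1+0+0+0=2 → 4/6 = 0.66667
  dog: TP=5, FP=0+0+2+0+0=2 → 5/7 = 0.71429
  bird: TP=4, FP=0+0+2+1+0=3 → 4/7 = 0.57143
  fish: TP=2, FP=0+3+0+0+1=4 → 2/6 = 0.33333
  horse: TP=9, FP=0+0+0+0+3=3 → 9/12 = 0.75000
  frog: TP=7, FP=0+0+2+0+0=2 → 7/9 = 0.77778
Macro-precision = mean = (0.66667 + 0.71429 + 0.57143 + 0.33333 + 0.75000 + 0.77778) / 6 = 0.6356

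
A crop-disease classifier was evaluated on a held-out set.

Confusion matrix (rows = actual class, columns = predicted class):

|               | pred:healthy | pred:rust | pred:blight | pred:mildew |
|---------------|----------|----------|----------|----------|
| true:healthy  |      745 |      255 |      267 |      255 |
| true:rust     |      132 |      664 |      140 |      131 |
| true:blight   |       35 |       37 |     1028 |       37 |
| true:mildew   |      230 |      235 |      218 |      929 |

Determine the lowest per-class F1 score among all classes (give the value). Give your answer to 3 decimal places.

0.559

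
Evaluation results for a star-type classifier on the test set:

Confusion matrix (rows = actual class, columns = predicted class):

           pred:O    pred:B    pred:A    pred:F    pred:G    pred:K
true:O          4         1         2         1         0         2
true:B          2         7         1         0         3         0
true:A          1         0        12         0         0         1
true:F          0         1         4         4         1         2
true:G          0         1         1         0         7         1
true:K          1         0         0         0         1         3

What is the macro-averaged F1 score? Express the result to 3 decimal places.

0.549

Per-class F1 score (2·TP/(2·TP+FP+FN)):
  O: TP=4, FP=2+1+0+0+1=4, FN=1+2+1+0+2=6 → 8/18 = 0.4444
  B: TP=7, FP=1+0+1+1+0=3, FN=2+1+0+3+0=6 → 14/23 = 0.6087
  A: TP=12, FP=2+1+4+1+0=8, FN=1+0+0+0+1=2 → 24/34 = 0.7059
  F: TP=4, FP=1+0+0+0+0=1, FN=0+1+4+1+2=8 → 8/17 = 0.4706
  G: TP=7, FP=0+3+0+1+1=5, FN=0+1+1+0+1=3 → 14/22 = 0.6364
  K: TP=3, FP=2+0+1+2+1=6, FN=1+0+0+0+1=2 → 6/14 = 0.4286
Macro-F1 score = mean = (0.4444 + 0.6087 + 0.7059 + 0.4706 + 0.6364 + 0.4286) / 6 = 0.549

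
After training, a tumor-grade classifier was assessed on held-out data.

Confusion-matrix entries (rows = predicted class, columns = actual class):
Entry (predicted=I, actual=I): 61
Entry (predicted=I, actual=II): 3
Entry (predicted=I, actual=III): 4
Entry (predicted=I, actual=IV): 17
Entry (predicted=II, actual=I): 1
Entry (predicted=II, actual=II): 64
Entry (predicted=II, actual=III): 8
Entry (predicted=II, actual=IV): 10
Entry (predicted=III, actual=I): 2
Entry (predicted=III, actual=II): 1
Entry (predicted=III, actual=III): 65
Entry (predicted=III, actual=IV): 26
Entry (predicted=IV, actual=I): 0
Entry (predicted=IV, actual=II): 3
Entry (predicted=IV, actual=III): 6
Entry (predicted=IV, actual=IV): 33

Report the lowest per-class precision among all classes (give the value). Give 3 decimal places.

0.691

Per-class precision (TP/(TP+FP)):
  I: TP=61, FP=3+4+17=24 → 61/85 = 0.7176
  II: TP=64, FP=1+8+10=19 → 64/83 = 0.7711
  III: TP=65, FP=2+1+26=29 → 65/94 = 0.6915
  IV: TP=33, FP=0+3+6=9 → 33/42 = 0.7857
Lowest is class 'III' with precision = 0.691.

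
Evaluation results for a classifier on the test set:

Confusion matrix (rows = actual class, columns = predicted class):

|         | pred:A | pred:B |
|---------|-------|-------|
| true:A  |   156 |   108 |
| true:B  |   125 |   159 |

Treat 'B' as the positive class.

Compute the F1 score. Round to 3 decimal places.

Precision = TP/(TP+FP) = 159/267 = 0.5955
Recall = TP/(TP+FN) = 159/284 = 0.5599
F1 = 2·TP/(2·TP+FP+FN) = 318/551 = 0.577

0.577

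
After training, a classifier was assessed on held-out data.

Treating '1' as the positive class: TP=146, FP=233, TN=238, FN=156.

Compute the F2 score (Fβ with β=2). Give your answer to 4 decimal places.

0.4600

Fβ = (1+β²)·TP / ((1+β²)·TP + β²·FN + FP), with β²=4
= 5·146 / (5·146 + 4·156 + 233) = 0.4600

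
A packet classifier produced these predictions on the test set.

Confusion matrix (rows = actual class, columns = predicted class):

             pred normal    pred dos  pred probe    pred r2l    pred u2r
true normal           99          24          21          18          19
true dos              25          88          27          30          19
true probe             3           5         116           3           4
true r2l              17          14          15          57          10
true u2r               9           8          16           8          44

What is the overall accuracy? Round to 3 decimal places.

0.578

Accuracy = trace / total = (99+88+116+57+44=404) / 699 = 404/699 = 0.578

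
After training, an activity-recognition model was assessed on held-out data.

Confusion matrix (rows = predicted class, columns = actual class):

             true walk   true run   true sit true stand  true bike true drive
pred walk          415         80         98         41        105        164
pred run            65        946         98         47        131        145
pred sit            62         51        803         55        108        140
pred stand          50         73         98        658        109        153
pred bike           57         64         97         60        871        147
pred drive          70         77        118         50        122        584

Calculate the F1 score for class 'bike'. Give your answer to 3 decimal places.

F1 score = 2·TP/(2·TP+FP+FN).
bike: TP=871, FP=57+64+97+60+147=425, FN=105+131+108+109+122=575 → 1742/2742 = 0.6353

0.635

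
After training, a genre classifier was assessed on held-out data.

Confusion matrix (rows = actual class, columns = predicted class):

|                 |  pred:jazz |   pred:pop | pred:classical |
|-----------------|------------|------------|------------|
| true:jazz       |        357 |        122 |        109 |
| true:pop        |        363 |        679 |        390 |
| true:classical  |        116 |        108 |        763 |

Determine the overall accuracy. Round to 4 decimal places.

0.5983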